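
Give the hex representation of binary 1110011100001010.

Group into 4-bit nibbles from right:
  1110 = E
  0111 = 7
  0000 = 0
  1010 = A
Result: E70A



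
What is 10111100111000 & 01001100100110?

AND: 1 only when both bits are 1
  10111100111000
& 01001100100110
----------------
  00001100100000
Decimal: 12088 & 4902 = 800



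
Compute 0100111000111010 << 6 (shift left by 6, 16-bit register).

Original: 0100111000111010 (decimal 20026)
Shift left by 6 positions
Append 6 zeros on the right and drop the 6 high bits that overflow the 16-bit width
Result: 1000111010000000 (decimal 36480)
Equivalent: 20026 << 6 = 20026 × 2^6 = 1281664, truncated to 16 bits = 36480



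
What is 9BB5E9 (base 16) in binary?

Convert each hex digit to 4 bits:
  9 = 1001
  B = 1011
  B = 1011
  5 = 0101
  E = 1110
  9 = 1001
Concatenate: 100110111011010111101001



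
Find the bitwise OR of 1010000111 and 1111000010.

OR: 1 when either bit is 1
  1010000111
| 1111000010
------------
  1111000111
Decimal: 647 | 962 = 967



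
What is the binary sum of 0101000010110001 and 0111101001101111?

Add column by column from the right: bit + bit + carry-in; write the sum mod 2, carry 1 when the sum is 2 or 3.
carry:  1110000111111110
        0101000010110001
+       0111101001101111
------------------------
       01100101100100000
(the carry out of the leftmost column, 0, becomes the leading bit)
Decimal check:
  0101000010110001 = 16384 + 4096 + 128 + 32 + 16 + 1 = 20657
  0111101001101111 = 16384 + 8192 + 4096 + 2048 + 512 + 64 + 32 + 8 + 4 + 2 + 1 = 31343
  20657 + 31343 = 52000, and 01100101100100000 = 32768 + 16384 + 2048 + 512 + 256 + 32 = 52000 ✓



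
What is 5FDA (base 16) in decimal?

Expand by place value (powers of 16):
Digit values: F = 15, D = 13, A = 10
5FDA = 5 × 16^3 + 15 × 16^2 + 13 × 16^1 + 10 × 16^0
= 5 × 4096 + 15 × 256 + 13 × 16 + 10 × 1
= 20480 + 3840 + 208 + 10
= 24538



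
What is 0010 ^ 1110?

XOR: 1 when bits differ
  0010
^ 1110
------
  1100
Decimal: 2 ^ 14 = 12



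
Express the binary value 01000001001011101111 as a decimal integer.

Sum of powers of 2 for each 1-bit:
2^0 + 2^1 + 2^2 + 2^3 + 2^5 + 2^6 + 2^7 + 2^9 + 2^12 + 2^18
= 1 + 2 + 4 + 8 + 32 + 64 + 128 + 512 + 4096 + 262144
= 266991



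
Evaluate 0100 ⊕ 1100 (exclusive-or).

XOR: 1 when bits differ
  0100
^ 1100
------
  1000
Decimal: 4 ^ 12 = 8



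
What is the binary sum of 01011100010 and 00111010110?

Add column by column from the right: bit + bit + carry-in; write the sum mod 2, carry 1 when the sum is 2 or 3.
carry:  11110001100
        01011100010
+       00111010110
-------------------
       010010111000
(the carry out of the leftmost column, 0, becomes the leading bit)
Decimal check:
  01011100010 = 512 + 128 + 64 + 32 + 2 = 738
  00111010110 = 256 + 128 + 64 + 16 + 4 + 2 = 470
  738 + 470 = 1208, and 010010111000 = 1024 + 128 + 32 + 16 + 8 = 1208 ✓



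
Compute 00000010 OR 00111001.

OR: 1 when either bit is 1
  00000010
| 00111001
----------
  00111011
Decimal: 2 | 57 = 59



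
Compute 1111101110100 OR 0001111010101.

OR: 1 when either bit is 1
  1111101110100
| 0001111010101
---------------
  1111111110101
Decimal: 8052 | 981 = 8181



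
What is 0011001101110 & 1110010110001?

AND: 1 only when both bits are 1
  0011001101110
& 1110010110001
---------------
  0010000100000
Decimal: 1646 & 7345 = 1056



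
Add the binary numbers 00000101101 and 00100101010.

Add column by column from the right: bit + bit + carry-in; write the sum mod 2, carry 1 when the sum is 2 or 3.
carry:  00001010000
        00000101101
+       00100101010
-------------------
       000101010111
(the carry out of the leftmost column, 0, becomes the leading bit)
Decimal check:
  00000101101 = 32 + 8 + 4 + 1 = 45
  00100101010 = 256 + 32 + 8 + 2 = 298
  45 + 298 = 343, and 000101010111 = 256 + 64 + 16 + 4 + 2 + 1 = 343 ✓



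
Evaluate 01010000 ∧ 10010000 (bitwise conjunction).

AND: 1 only when both bits are 1
  01010000
& 10010000
----------
  00010000
Decimal: 80 & 144 = 16



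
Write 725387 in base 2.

Using repeated division by 2:
725387 ÷ 2 = 362693 remainder 1
362693 ÷ 2 = 181346 remainder 1
181346 ÷ 2 = 90673 remainder 0
90673 ÷ 2 = 45336 remainder 1
45336 ÷ 2 = 22668 remainder 0
22668 ÷ 2 = 11334 remainder 0
11334 ÷ 2 = 5667 remainder 0
5667 ÷ 2 = 2833 remainder 1
2833 ÷ 2 = 1416 remainder 1
1416 ÷ 2 = 708 remainder 0
708 ÷ 2 = 354 remainder 0
354 ÷ 2 = 177 remainder 0
177 ÷ 2 = 88 remainder 1
88 ÷ 2 = 44 remainder 0
44 ÷ 2 = 22 remainder 0
22 ÷ 2 = 11 remainder 0
11 ÷ 2 = 5 remainder 1
5 ÷ 2 = 2 remainder 1
2 ÷ 2 = 1 remainder 0
1 ÷ 2 = 0 remainder 1
Reading remainders bottom to top: 10110001000110001011



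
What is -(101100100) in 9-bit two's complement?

Original (sign bit 1, negative): 101100100
Step 1 - Invert all bits: 010011011
Step 2 - Add 1: 010011100
Verification: 101100100 + 010011100 = 1000000000; discarding the end carry (carry out of the top bit) leaves the 9-bit value 000000000, as required for x + (-x)



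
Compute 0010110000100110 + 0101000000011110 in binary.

Add column by column from the right: bit + bit + carry-in; write the sum mod 2, carry 1 when the sum is 2 or 3.
carry:  0000000001111100
        0010110000100110
+       0101000000011110
------------------------
       00111110001000100
(the carry out of the leftmost column, 0, becomes the leading bit)
Decimal check:
  0010110000100110 = 8192 + 2048 + 1024 + 32 + 4 + 2 = 11302
  0101000000011110 = 16384 + 4096 + 16 + 8 + 4 + 2 = 20510
  11302 + 20510 = 31812, and 00111110001000100 = 16384 + 8192 + 4096 + 2048 + 1024 + 64 + 4 = 31812 ✓



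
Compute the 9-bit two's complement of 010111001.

Original: 010111001
Step 1 - Invert all bits: 101000110
Step 2 - Add 1: 101000111
Verification: 010111001 + 101000111 = 1000000000; discarding the end carry (carry out of the top bit) leaves the 9-bit value 000000000, as required for x + (-x)



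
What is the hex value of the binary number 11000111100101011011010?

Group into 4-bit nibbles from right:
  0110 = 6
  0011 = 3
  1100 = C
  1010 = A
  1101 = D
  1010 = A
Result: 63CADA



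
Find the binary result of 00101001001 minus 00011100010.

Method 1 - Direct subtraction (column by column from the right: bit − bit − borrow-in; if negative, add 2 and borrow 1 from the next column):
borrow: 00111001100
        00101001001
-       00011100010
-------------------
        00001100111

Method 2 - Add two's complement:
Two's complement of 00011100010: invert → 11100011101, add 1 → 11100011110
  00101001001
+ 11100011110
-------------
 100001100111  (end carry out of the top bit = 1)
Discarding the end carry: 00001100111
Decimal check:
  00101001001 = 256 + 64 + 8 + 1 = 329
  00011100010 = 128 + 64 + 32 + 2 = 226
  329 - 226 = 103, and 00001100111 = 64 + 32 + 4 + 2 + 1 = 103 ✓



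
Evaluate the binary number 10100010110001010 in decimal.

Sum of powers of 2 for each 1-bit:
2^1 + 2^3 + 2^7 + 2^8 + 2^10 + 2^14 + 2^16
= 2 + 8 + 128 + 256 + 1024 + 16384 + 65536
= 83338



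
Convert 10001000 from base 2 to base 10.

Sum of powers of 2 for each 1-bit:
2^3 + 2^7
= 8 + 128
= 136



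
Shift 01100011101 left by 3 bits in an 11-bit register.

Original: 01100011101 (decimal 797)
Shift left by 3 positions
Append 3 zeros on the right and drop the 3 high bits that overflow the 11-bit width
Result: 00011101000 (decimal 232)
Equivalent: 797 << 3 = 797 × 2^3 = 6376, truncated to 11 bits = 232



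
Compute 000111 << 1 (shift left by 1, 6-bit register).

Original: 000111 (decimal 7)
Shift left by 1 position
Append 1 zero on the right
Result: 001110 (decimal 14)
Equivalent: 7 << 1 = 7 × 2^1 = 14



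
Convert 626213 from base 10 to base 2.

Using repeated division by 2:
626213 ÷ 2 = 313106 remainder 1
313106 ÷ 2 = 156553 remainder 0
156553 ÷ 2 = 78276 remainder 1
78276 ÷ 2 = 39138 remainder 0
39138 ÷ 2 = 19569 remainder 0
19569 ÷ 2 = 9784 remainder 1
9784 ÷ 2 = 4892 remainder 0
4892 ÷ 2 = 2446 remainder 0
2446 ÷ 2 = 1223 remainder 0
1223 ÷ 2 = 611 remainder 1
611 ÷ 2 = 305 remainder 1
305 ÷ 2 = 152 remainder 1
152 ÷ 2 = 76 remainder 0
76 ÷ 2 = 38 remainder 0
38 ÷ 2 = 19 remainder 0
19 ÷ 2 = 9 remainder 1
9 ÷ 2 = 4 remainder 1
4 ÷ 2 = 2 remainder 0
2 ÷ 2 = 1 remainder 0
1 ÷ 2 = 0 remainder 1
Reading remainders bottom to top: 10011000111000100101



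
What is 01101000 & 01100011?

AND: 1 only when both bits are 1
  01101000
& 01100011
----------
  01100000
Decimal: 104 & 99 = 96



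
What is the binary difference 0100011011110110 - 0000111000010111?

Method 1 - Direct subtraction (column by column from the right: bit − bit − borrow-in; if negative, add 2 and borrow 1 from the next column):
borrow: 0111000000111110
        0100011011110110
-       0000111000010111
------------------------
        0011100011011111

Method 2 - Add two's complement:
Two's complement of 0000111000010111: invert → 1111000111101000, add 1 → 1111000111101001
  0100011011110110
+ 1111000111101001
------------------
 10011100011011111  (end carry out of the top bit = 1)
Discarding the end carry: 0011100011011111
Decimal check:
  0100011011110110 = 16384 + 1024 + 512 + 128 + 64 + 32 + 16 + 4 + 2 = 18166
  0000111000010111 = 2048 + 1024 + 512 + 16 + 4 + 2 + 1 = 3607
  18166 - 3607 = 14559, and 0011100011011111 = 8192 + 4096 + 2048 + 128 + 64 + 16 + 8 + 4 + 2 + 1 = 14559 ✓



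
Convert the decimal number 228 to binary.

Using repeated division by 2:
228 ÷ 2 = 114 remainder 0
114 ÷ 2 = 57 remainder 0
57 ÷ 2 = 28 remainder 1
28 ÷ 2 = 14 remainder 0
14 ÷ 2 = 7 remainder 0
7 ÷ 2 = 3 remainder 1
3 ÷ 2 = 1 remainder 1
1 ÷ 2 = 0 remainder 1
Reading remainders bottom to top: 11100100



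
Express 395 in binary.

Using repeated division by 2:
395 ÷ 2 = 197 remainder 1
197 ÷ 2 = 98 remainder 1
98 ÷ 2 = 49 remainder 0
49 ÷ 2 = 24 remainder 1
24 ÷ 2 = 12 remainder 0
12 ÷ 2 = 6 remainder 0
6 ÷ 2 = 3 remainder 0
3 ÷ 2 = 1 remainder 1
1 ÷ 2 = 0 remainder 1
Reading remainders bottom to top: 110001011



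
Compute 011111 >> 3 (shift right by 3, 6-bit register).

Original: 011111 (decimal 31)
Shift right by 3 positions
Drop the 3 low bits; fill with zeros on the left
Result: 000011 (decimal 3)
Equivalent: 31 >> 3 = 31 ÷ 2^3 = 3



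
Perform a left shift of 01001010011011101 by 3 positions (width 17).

Original: 01001010011011101 (decimal 38109)
Shift left by 3 positions
Append 3 zeros on the right and drop the 3 high bits that overflow the 17-bit width
Result: 01010011011101000 (decimal 42728)
Equivalent: 38109 << 3 = 38109 × 2^3 = 304872, truncated to 17 bits = 42728



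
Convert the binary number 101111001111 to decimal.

Sum of powers of 2 for each 1-bit:
2^0 + 2^1 + 2^2 + 2^3 + 2^6 + 2^7 + 2^8 + 2^9 + 2^11
= 1 + 2 + 4 + 8 + 64 + 128 + 256 + 512 + 2048
= 3023



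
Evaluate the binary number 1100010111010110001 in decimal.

Sum of powers of 2 for each 1-bit:
2^0 + 2^4 + 2^5 + 2^7 + 2^9 + 2^10 + 2^11 + 2^13 + 2^17 + 2^18
= 1 + 16 + 32 + 128 + 512 + 1024 + 2048 + 8192 + 131072 + 262144
= 405169



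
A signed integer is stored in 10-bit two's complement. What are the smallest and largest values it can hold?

For 10-bit two's complement:
Minimum: -2^9 = -512
Maximum: 2^9 - 1 = 511



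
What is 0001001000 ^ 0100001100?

XOR: 1 when bits differ
  0001001000
^ 0100001100
------------
  0101000100
Decimal: 72 ^ 268 = 324



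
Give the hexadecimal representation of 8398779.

Using repeated division by 16 (digits 10–15 are A–F):
8398779 ÷ 16 = 524923 remainder 11 (B)
524923 ÷ 16 = 32807 remainder 11 (B)
32807 ÷ 16 = 2050 remainder 7
2050 ÷ 16 = 128 remainder 2
128 ÷ 16 = 8 remainder 0
8 ÷ 16 = 0 remainder 8
Reading remainders bottom to top: 8027BB



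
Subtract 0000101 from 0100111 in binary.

Method 1 - Direct subtraction (column by column from the right: bit − bit − borrow-in; if negative, add 2 and borrow 1 from the next column):
borrow: 0000000
        0100111
-       0000101
---------------
        0100010

Method 2 - Add two's complement:
Two's complement of 0000101: invert → 1111010, add 1 → 1111011
  0100111
+ 1111011
---------
 10100010  (end carry out of the top bit = 1)
Discarding the end carry: 0100010
Decimal check:
  0100111 = 32 + 4 + 2 + 1 = 39
  0000101 = 4 + 1 = 5
  39 - 5 = 34, and 0100010 = 32 + 2 = 34 ✓



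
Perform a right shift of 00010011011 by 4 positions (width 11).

Original: 00010011011 (decimal 155)
Shift right by 4 positions
Drop the 4 low bits; fill with zeros on the left
Result: 00000001001 (decimal 9)
Equivalent: 155 >> 4 = 155 ÷ 2^4 = 9



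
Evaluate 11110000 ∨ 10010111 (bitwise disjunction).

OR: 1 when either bit is 1
  11110000
| 10010111
----------
  11110111
Decimal: 240 | 151 = 247



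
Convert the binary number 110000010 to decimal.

Sum of powers of 2 for each 1-bit:
2^1 + 2^7 + 2^8
= 2 + 128 + 256
= 386



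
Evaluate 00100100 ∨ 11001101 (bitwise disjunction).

OR: 1 when either bit is 1
  00100100
| 11001101
----------
  11101101
Decimal: 36 | 205 = 237



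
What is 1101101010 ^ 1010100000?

XOR: 1 when bits differ
  1101101010
^ 1010100000
------------
  0111001010
Decimal: 874 ^ 672 = 458



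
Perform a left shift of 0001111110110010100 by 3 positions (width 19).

Original: 0001111110110010100 (decimal 64916)
Shift left by 3 positions
Append 3 zeros on the right
Result: 1111110110010100000 (decimal 519328)
Equivalent: 64916 << 3 = 64916 × 2^3 = 519328



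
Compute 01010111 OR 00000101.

OR: 1 when either bit is 1
  01010111
| 00000101
----------
  01010111
Decimal: 87 | 5 = 87



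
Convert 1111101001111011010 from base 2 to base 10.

Sum of powers of 2 for each 1-bit:
2^1 + 2^3 + 2^4 + 2^6 + 2^7 + 2^8 + 2^9 + 2^12 + 2^14 + 2^15 + 2^16 + 2^17 + 2^18
= 2 + 8 + 16 + 64 + 128 + 256 + 512 + 4096 + 16384 + 32768 + 65536 + 131072 + 262144
= 512986



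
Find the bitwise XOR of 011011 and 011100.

XOR: 1 when bits differ
  011011
^ 011100
--------
  000111
Decimal: 27 ^ 28 = 7



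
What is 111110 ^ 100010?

XOR: 1 when bits differ
  111110
^ 100010
--------
  011100
Decimal: 62 ^ 34 = 28



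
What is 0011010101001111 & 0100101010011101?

AND: 1 only when both bits are 1
  0011010101001111
& 0100101010011101
------------------
  0000000000001101
Decimal: 13647 & 19101 = 13



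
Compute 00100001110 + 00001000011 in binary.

Add column by column from the right: bit + bit + carry-in; write the sum mod 2, carry 1 when the sum is 2 or 3.
carry:  00000011100
        00100001110
+       00001000011
-------------------
       000101010001
(the carry out of the leftmost column, 0, becomes the leading bit)
Decimal check:
  00100001110 = 256 + 8 + 4 + 2 = 270
  00001000011 = 64 + 2 + 1 = 67
  270 + 67 = 337, and 000101010001 = 256 + 64 + 16 + 1 = 337 ✓



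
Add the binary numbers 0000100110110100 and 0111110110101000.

Add column by column from the right: bit + bit + carry-in; write the sum mod 2, carry 1 when the sum is 2 or 3.
carry:  1111001101000000
        0000100110110100
+       0111110110101000
------------------------
       01000011101011100
(the carry out of the leftmost column, 0, becomes the leading bit)
Decimal check:
  0000100110110100 = 2048 + 256 + 128 + 32 + 16 + 4 = 2484
  0111110110101000 = 16384 + 8192 + 4096 + 2048 + 1024 + 256 + 128 + 32 + 8 = 32168
  2484 + 32168 = 34652, and 01000011101011100 = 32768 + 1024 + 512 + 256 + 64 + 16 + 8 + 4 = 34652 ✓



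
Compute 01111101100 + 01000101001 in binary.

Add column by column from the right: bit + bit + carry-in; write the sum mod 2, carry 1 when the sum is 2 or 3.
carry:  11111010000
        01111101100
+       01000101001
-------------------
       011000010101
(the carry out of the leftmost column, 0, becomes the leading bit)
Decimal check:
  01111101100 = 512 + 256 + 128 + 64 + 32 + 8 + 4 = 1004
  01000101001 = 512 + 32 + 8 + 1 = 553
  1004 + 553 = 1557, and 011000010101 = 1024 + 512 + 16 + 4 + 1 = 1557 ✓



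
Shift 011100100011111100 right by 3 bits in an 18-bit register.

Original: 011100100011111100 (decimal 116988)
Shift right by 3 positions
Drop the 3 low bits; fill with zeros on the left
Result: 000011100100011111 (decimal 14623)
Equivalent: 116988 >> 3 = 116988 ÷ 2^3 = 14623



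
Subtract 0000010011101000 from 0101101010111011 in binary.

Method 1 - Direct subtraction (column by column from the right: bit − bit − borrow-in; if negative, add 2 and borrow 1 from the next column):
borrow: 0000101110000000
        0101101010111011
-       0000010011101000
------------------------
        0101010111010011

Method 2 - Add two's complement:
Two's complement of 0000010011101000: invert → 1111101100010111, add 1 → 1111101100011000
  0101101010111011
+ 1111101100011000
------------------
 10101010111010011  (end carry out of the top bit = 1)
Discarding the end carry: 0101010111010011
Decimal check:
  0101101010111011 = 16384 + 4096 + 2048 + 512 + 128 + 32 + 16 + 8 + 2 + 1 = 23227
  0000010011101000 = 1024 + 128 + 64 + 32 + 8 = 1256
  23227 - 1256 = 21971, and 0101010111010011 = 16384 + 4096 + 1024 + 256 + 128 + 64 + 16 + 2 + 1 = 21971 ✓



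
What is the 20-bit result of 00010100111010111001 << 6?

Original: 00010100111010111001 (decimal 85689)
Shift left by 6 positions
Append 6 zeros on the right and drop the 6 high bits that overflow the 20-bit width
Result: 00111010111001000000 (decimal 241216)
Equivalent: 85689 << 6 = 85689 × 2^6 = 5484096, truncated to 20 bits = 241216



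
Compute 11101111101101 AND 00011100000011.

AND: 1 only when both bits are 1
  11101111101101
& 00011100000011
----------------
  00001100000001
Decimal: 15341 & 1795 = 769



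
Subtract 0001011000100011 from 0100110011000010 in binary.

Method 1 - Direct subtraction (column by column from the right: bit − bit − borrow-in; if negative, add 2 and borrow 1 from the next column):
borrow: 0110110001111110
        0100110011000010
-       0001011000100011
------------------------
        0011011010011111

Method 2 - Add two's complement:
Two's complement of 0001011000100011: invert → 1110100111011100, add 1 → 1110100111011101
  0100110011000010
+ 1110100111011101
------------------
 10011011010011111  (end carry out of the top bit = 1)
Discarding the end carry: 0011011010011111
Decimal check:
  0100110011000010 = 16384 + 2048 + 1024 + 128 + 64 + 2 = 19650
  0001011000100011 = 4096 + 1024 + 512 + 32 + 2 + 1 = 5667
  19650 - 5667 = 13983, and 0011011010011111 = 8192 + 4096 + 1024 + 512 + 128 + 16 + 8 + 4 + 2 + 1 = 13983 ✓



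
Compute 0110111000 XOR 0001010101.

XOR: 1 when bits differ
  0110111000
^ 0001010101
------------
  0111101101
Decimal: 440 ^ 85 = 493



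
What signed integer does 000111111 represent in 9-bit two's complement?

Binary: 000111111
Sign bit: 0 (non-negative)
Read directly as an unsigned value:
000111111 = 32 + 16 + 8 + 4 + 2 + 1 = 63
Value: 63



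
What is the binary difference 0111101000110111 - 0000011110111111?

Method 1 - Direct subtraction (column by column from the right: bit − bit − borrow-in; if negative, add 2 and borrow 1 from the next column):
borrow: 0000111111110000
        0111101000110111
-       0000011110111111
------------------------
        0111001001111000

Method 2 - Add two's complement:
Two's complement of 0000011110111111: invert → 1111100001000000, add 1 → 1111100001000001
  0111101000110111
+ 1111100001000001
------------------
 10111001001111000  (end carry out of the top bit = 1)
Discarding the end carry: 0111001001111000
Decimal check:
  0111101000110111 = 16384 + 8192 + 4096 + 2048 + 512 + 32 + 16 + 4 + 2 + 1 = 31287
  0000011110111111 = 1024 + 512 + 256 + 128 + 32 + 16 + 8 + 4 + 2 + 1 = 1983
  31287 - 1983 = 29304, and 0111001001111000 = 16384 + 8192 + 4096 + 512 + 64 + 32 + 16 + 8 = 29304 ✓



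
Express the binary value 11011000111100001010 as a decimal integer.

Sum of powers of 2 for each 1-bit:
2^1 + 2^3 + 2^8 + 2^9 + 2^10 + 2^11 + 2^15 + 2^16 + 2^18 + 2^19
= 2 + 8 + 256 + 512 + 1024 + 2048 + 32768 + 65536 + 262144 + 524288
= 888586



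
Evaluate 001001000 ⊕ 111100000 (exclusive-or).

XOR: 1 when bits differ
  001001000
^ 111100000
-----------
  110101000
Decimal: 72 ^ 480 = 424



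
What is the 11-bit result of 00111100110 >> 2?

Original: 00111100110 (decimal 486)
Shift right by 2 positions
Drop the 2 low bits; fill with zeros on the left
Result: 00001111001 (decimal 121)
Equivalent: 486 >> 2 = 486 ÷ 2^2 = 121



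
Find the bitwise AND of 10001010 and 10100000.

AND: 1 only when both bits are 1
  10001010
& 10100000
----------
  10000000
Decimal: 138 & 160 = 128



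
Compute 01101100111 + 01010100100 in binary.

Add column by column from the right: bit + bit + carry-in; write the sum mod 2, carry 1 when the sum is 2 or 3.
carry:  11111001000
        01101100111
+       01010100100
-------------------
       011000001011
(the carry out of the leftmost column, 0, becomes the leading bit)
Decimal check:
  01101100111 = 512 + 256 + 64 + 32 + 4 + 2 + 1 = 871
  01010100100 = 512 + 128 + 32 + 4 = 676
  871 + 676 = 1547, and 011000001011 = 1024 + 512 + 8 + 2 + 1 = 1547 ✓



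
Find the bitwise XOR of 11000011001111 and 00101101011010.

XOR: 1 when bits differ
  11000011001111
^ 00101101011010
----------------
  11101110010101
Decimal: 12495 ^ 2906 = 15253



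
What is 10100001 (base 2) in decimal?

Sum of powers of 2 for each 1-bit:
2^0 + 2^5 + 2^7
= 1 + 32 + 128
= 161



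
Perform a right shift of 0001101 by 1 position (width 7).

Original: 0001101 (decimal 13)
Shift right by 1 position
Drop the 1 low bit; fill with zero on the left
Result: 0000110 (decimal 6)
Equivalent: 13 >> 1 = 13 ÷ 2^1 = 6



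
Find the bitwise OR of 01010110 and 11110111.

OR: 1 when either bit is 1
  01010110
| 11110111
----------
  11110111
Decimal: 86 | 247 = 247



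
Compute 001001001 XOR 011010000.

XOR: 1 when bits differ
  001001001
^ 011010000
-----------
  010011001
Decimal: 73 ^ 208 = 153



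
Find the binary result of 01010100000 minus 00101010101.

Method 1 - Direct subtraction (column by column from the right: bit − bit − borrow-in; if negative, add 2 and borrow 1 from the next column):
borrow: 01010111110
        01010100000
-       00101010101
-------------------
        00101001011

Method 2 - Add two's complement:
Two's complement of 00101010101: invert → 11010101010, add 1 → 11010101011
  01010100000
+ 11010101011
-------------
 100101001011  (end carry out of the top bit = 1)
Discarding the end carry: 00101001011
Decimal check:
  01010100000 = 512 + 128 + 32 = 672
  00101010101 = 256 + 64 + 16 + 4 + 1 = 341
  672 - 341 = 331, and 00101001011 = 256 + 64 + 8 + 2 + 1 = 331 ✓



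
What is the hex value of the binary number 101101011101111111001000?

Group into 4-bit nibbles from right:
  1011 = B
  0101 = 5
  1101 = D
  1111 = F
  1100 = C
  1000 = 8
Result: B5DFC8



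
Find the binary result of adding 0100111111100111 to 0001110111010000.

Add column by column from the right: bit + bit + carry-in; write the sum mod 2, carry 1 when the sum is 2 or 3.
carry:  0011111110000000
        0100111111100111
+       0001110111010000
------------------------
       00110110110110111
(the carry out of the leftmost column, 0, becomes the leading bit)
Decimal check:
  0100111111100111 = 16384 + 2048 + 1024 + 512 + 256 + 128 + 64 + 32 + 4 + 2 + 1 = 20455
  0001110111010000 = 4096 + 2048 + 1024 + 256 + 128 + 64 + 16 = 7632
  20455 + 7632 = 28087, and 00110110110110111 = 16384 + 8192 + 2048 + 1024 + 256 + 128 + 32 + 16 + 4 + 2 + 1 = 28087 ✓



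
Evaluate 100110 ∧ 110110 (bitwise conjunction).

AND: 1 only when both bits are 1
  100110
& 110110
--------
  100110
Decimal: 38 & 54 = 38



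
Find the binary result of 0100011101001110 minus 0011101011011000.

Method 1 - Direct subtraction (column by column from the right: bit − bit − borrow-in; if negative, add 2 and borrow 1 from the next column):
borrow: 0111000111100000
        0100011101001110
-       0011101011011000
------------------------
        0000110001110110

Method 2 - Add two's complement:
Two's complement of 0011101011011000: invert → 1100010100100111, add 1 → 1100010100101000
  0100011101001110
+ 1100010100101000
------------------
 10000110001110110  (end carry out of the top bit = 1)
Discarding the end carry: 0000110001110110
Decimal check:
  0100011101001110 = 16384 + 1024 + 512 + 256 + 64 + 8 + 4 + 2 = 18254
  0011101011011000 = 8192 + 4096 + 2048 + 512 + 128 + 64 + 16 + 8 = 15064
  18254 - 15064 = 3190, and 0000110001110110 = 2048 + 1024 + 64 + 32 + 16 + 4 + 2 = 3190 ✓



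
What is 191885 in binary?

Using repeated division by 2:
191885 ÷ 2 = 95942 remainder 1
95942 ÷ 2 = 47971 remainder 0
47971 ÷ 2 = 23985 remainder 1
23985 ÷ 2 = 11992 remainder 1
11992 ÷ 2 = 5996 remainder 0
5996 ÷ 2 = 2998 remainder 0
2998 ÷ 2 = 1499 remainder 0
1499 ÷ 2 = 749 remainder 1
749 ÷ 2 = 374 remainder 1
374 ÷ 2 = 187 remainder 0
187 ÷ 2 = 93 remainder 1
93 ÷ 2 = 46 remainder 1
46 ÷ 2 = 23 remainder 0
23 ÷ 2 = 11 remainder 1
11 ÷ 2 = 5 remainder 1
5 ÷ 2 = 2 remainder 1
2 ÷ 2 = 1 remainder 0
1 ÷ 2 = 0 remainder 1
Reading remainders bottom to top: 101110110110001101



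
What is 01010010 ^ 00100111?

XOR: 1 when bits differ
  01010010
^ 00100111
----------
  01110101
Decimal: 82 ^ 39 = 117



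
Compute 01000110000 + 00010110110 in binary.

Add column by column from the right: bit + bit + carry-in; write the sum mod 2, carry 1 when the sum is 2 or 3.
carry:  00001100000
        01000110000
+       00010110110
-------------------
       001011100110
(the carry out of the leftmost column, 0, becomes the leading bit)
Decimal check:
  01000110000 = 512 + 32 + 16 = 560
  00010110110 = 128 + 32 + 16 + 4 + 2 = 182
  560 + 182 = 742, and 001011100110 = 512 + 128 + 64 + 32 + 4 + 2 = 742 ✓



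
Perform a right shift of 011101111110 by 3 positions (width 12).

Original: 011101111110 (decimal 1918)
Shift right by 3 positions
Drop the 3 low bits; fill with zeros on the left
Result: 000011101111 (decimal 239)
Equivalent: 1918 >> 3 = 1918 ÷ 2^3 = 239



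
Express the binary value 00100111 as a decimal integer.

Sum of powers of 2 for each 1-bit:
2^0 + 2^1 + 2^2 + 2^5
= 1 + 2 + 4 + 32
= 39



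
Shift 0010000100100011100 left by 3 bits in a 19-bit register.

Original: 0010000100100011100 (decimal 67868)
Shift left by 3 positions
Append 3 zeros on the right and drop the 3 high bits that overflow the 19-bit width
Result: 0000100100011100000 (decimal 18656)
Equivalent: 67868 << 3 = 67868 × 2^3 = 542944, truncated to 19 bits = 18656



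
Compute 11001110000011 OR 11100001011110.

OR: 1 when either bit is 1
  11001110000011
| 11100001011110
----------------
  11101111011111
Decimal: 13187 | 14430 = 15327



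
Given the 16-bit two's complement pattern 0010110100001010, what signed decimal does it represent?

Binary: 0010110100001010
Sign bit: 0 (non-negative)
Read directly as an unsigned value:
0010110100001010 = 8192 + 2048 + 1024 + 256 + 8 + 2 = 11530
Value: 11530



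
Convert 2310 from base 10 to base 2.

Using repeated division by 2:
2310 ÷ 2 = 1155 remainder 0
1155 ÷ 2 = 577 remainder 1
577 ÷ 2 = 288 remainder 1
288 ÷ 2 = 144 remainder 0
144 ÷ 2 = 72 remainder 0
72 ÷ 2 = 36 remainder 0
36 ÷ 2 = 18 remainder 0
18 ÷ 2 = 9 remainder 0
9 ÷ 2 = 4 remainder 1
4 ÷ 2 = 2 remainder 0
2 ÷ 2 = 1 remainder 0
1 ÷ 2 = 0 remainder 1
Reading remainders bottom to top: 100100000110



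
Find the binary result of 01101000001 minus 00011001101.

Method 1 - Direct subtraction (column by column from the right: bit − bit − borrow-in; if negative, add 2 and borrow 1 from the next column):
borrow: 00111111000
        01101000001
-       00011001101
-------------------
        01001110100

Method 2 - Add two's complement:
Two's complement of 00011001101: invert → 11100110010, add 1 → 11100110011
  01101000001
+ 11100110011
-------------
 101001110100  (end carry out of the top bit = 1)
Discarding the end carry: 01001110100
Decimal check:
  01101000001 = 512 + 256 + 64 + 1 = 833
  00011001101 = 128 + 64 + 8 + 4 + 1 = 205
  833 - 205 = 628, and 01001110100 = 512 + 64 + 32 + 16 + 4 = 628 ✓



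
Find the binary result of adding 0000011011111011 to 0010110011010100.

Add column by column from the right: bit + bit + carry-in; write the sum mod 2, carry 1 when the sum is 2 or 3.
carry:  0001100111100000
        0000011011111011
+       0010110011010100
------------------------
       00011001111001111
(the carry out of the leftmost column, 0, becomes the leading bit)
Decimal check:
  0000011011111011 = 1024 + 512 + 128 + 64 + 32 + 16 + 8 + 2 + 1 = 1787
  0010110011010100 = 8192 + 2048 + 1024 + 128 + 64 + 16 + 4 = 11476
  1787 + 11476 = 13263, and 00011001111001111 = 8192 + 4096 + 512 + 256 + 128 + 64 + 8 + 4 + 2 + 1 = 13263 ✓



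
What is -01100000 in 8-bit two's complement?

Original: 01100000
Step 1 - Invert all bits: 10011111
Step 2 - Add 1: 10100000
Verification: 01100000 + 10100000 = 100000000; discarding the end carry (carry out of the top bit) leaves the 8-bit value 00000000, as required for x + (-x)



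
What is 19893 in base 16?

Using repeated division by 16 (digits 10–15 are A–F):
19893 ÷ 16 = 1243 remainder 5
1243 ÷ 16 = 77 remainder 11 (B)
77 ÷ 16 = 4 remainder 13 (D)
4 ÷ 16 = 0 remainder 4
Reading remainders bottom to top: 4DB5



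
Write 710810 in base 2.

Using repeated division by 2:
710810 ÷ 2 = 355405 remainder 0
355405 ÷ 2 = 177702 remainder 1
177702 ÷ 2 = 88851 remainder 0
88851 ÷ 2 = 44425 remainder 1
44425 ÷ 2 = 22212 remainder 1
22212 ÷ 2 = 11106 remainder 0
11106 ÷ 2 = 5553 remainder 0
5553 ÷ 2 = 2776 remainder 1
2776 ÷ 2 = 1388 remainder 0
1388 ÷ 2 = 694 remainder 0
694 ÷ 2 = 347 remainder 0
347 ÷ 2 = 173 remainder 1
173 ÷ 2 = 86 remainder 1
86 ÷ 2 = 43 remainder 0
43 ÷ 2 = 21 remainder 1
21 ÷ 2 = 10 remainder 1
10 ÷ 2 = 5 remainder 0
5 ÷ 2 = 2 remainder 1
2 ÷ 2 = 1 remainder 0
1 ÷ 2 = 0 remainder 1
Reading remainders bottom to top: 10101101100010011010



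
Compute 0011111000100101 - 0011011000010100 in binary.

Method 1 - Direct subtraction (column by column from the right: bit − bit − borrow-in; if negative, add 2 and borrow 1 from the next column):
borrow: 0000000000100000
        0011111000100101
-       0011011000010100
------------------------
        0000100000010001

Method 2 - Add two's complement:
Two's complement of 0011011000010100: invert → 1100100111101011, add 1 → 1100100111101100
  0011111000100101
+ 1100100111101100
------------------
 10000100000010001  (end carry out of the top bit = 1)
Discarding the end carry: 0000100000010001
Decimal check:
  0011111000100101 = 8192 + 4096 + 2048 + 1024 + 512 + 32 + 4 + 1 = 15909
  0011011000010100 = 8192 + 4096 + 1024 + 512 + 16 + 4 = 13844
  15909 - 13844 = 2065, and 0000100000010001 = 2048 + 16 + 1 = 2065 ✓



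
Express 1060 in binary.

Using repeated division by 2:
1060 ÷ 2 = 530 remainder 0
530 ÷ 2 = 265 remainder 0
265 ÷ 2 = 132 remainder 1
132 ÷ 2 = 66 remainder 0
66 ÷ 2 = 33 remainder 0
33 ÷ 2 = 16 remainder 1
16 ÷ 2 = 8 remainder 0
8 ÷ 2 = 4 remainder 0
4 ÷ 2 = 2 remainder 0
2 ÷ 2 = 1 remainder 0
1 ÷ 2 = 0 remainder 1
Reading remainders bottom to top: 10000100100



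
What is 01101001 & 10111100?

AND: 1 only when both bits are 1
  01101001
& 10111100
----------
  00101000
Decimal: 105 & 188 = 40



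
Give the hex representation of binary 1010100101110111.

Group into 4-bit nibbles from right:
  1010 = A
  1001 = 9
  0111 = 7
  0111 = 7
Result: A977



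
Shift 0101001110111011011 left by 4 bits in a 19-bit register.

Original: 0101001110111011011 (decimal 171483)
Shift left by 4 positions
Append 4 zeros on the right and drop the 4 high bits that overflow the 19-bit width
Result: 0011101110110110000 (decimal 122288)
Equivalent: 171483 << 4 = 171483 × 2^4 = 2743728, truncated to 19 bits = 122288



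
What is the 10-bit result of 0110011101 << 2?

Original: 0110011101 (decimal 413)
Shift left by 2 positions
Append 2 zeros on the right and drop the 2 high bits that overflow the 10-bit width
Result: 1001110100 (decimal 628)
Equivalent: 413 << 2 = 413 × 2^2 = 1652, truncated to 10 bits = 628



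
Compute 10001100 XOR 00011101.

XOR: 1 when bits differ
  10001100
^ 00011101
----------
  10010001
Decimal: 140 ^ 29 = 145



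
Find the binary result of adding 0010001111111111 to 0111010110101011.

Add column by column from the right: bit + bit + carry-in; write the sum mod 2, carry 1 when the sum is 2 or 3.
carry:  1100111111111110
        0010001111111111
+       0111010110101011
------------------------
       01001100110101010
(the carry out of the leftmost column, 0, becomes the leading bit)
Decimal check:
  0010001111111111 = 8192 + 512 + 256 + 128 + 64 + 32 + 16 + 8 + 4 + 2 + 1 = 9215
  0111010110101011 = 16384 + 8192 + 4096 + 1024 + 256 + 128 + 32 + 8 + 2 + 1 = 30123
  9215 + 30123 = 39338, and 01001100110101010 = 32768 + 4096 + 2048 + 256 + 128 + 32 + 8 + 2 = 39338 ✓



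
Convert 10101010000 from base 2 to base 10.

Sum of powers of 2 for each 1-bit:
2^4 + 2^6 + 2^8 + 2^10
= 16 + 64 + 256 + 1024
= 1360



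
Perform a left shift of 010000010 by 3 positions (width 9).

Original: 010000010 (decimal 130)
Shift left by 3 positions
Append 3 zeros on the right and drop the 3 high bits that overflow the 9-bit width
Result: 000010000 (decimal 16)
Equivalent: 130 << 3 = 130 × 2^3 = 1040, truncated to 9 bits = 16



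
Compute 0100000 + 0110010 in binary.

Add column by column from the right: bit + bit + carry-in; write the sum mod 2, carry 1 when the sum is 2 or 3.
carry:  1000000
        0100000
+       0110010
---------------
       01010010
(the carry out of the leftmost column, 0, becomes the leading bit)
Decimal check:
  0100000 = 32
  0110010 = 32 + 16 + 2 = 50
  32 + 50 = 82, and 01010010 = 64 + 16 + 2 = 82 ✓



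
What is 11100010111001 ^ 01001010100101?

XOR: 1 when bits differ
  11100010111001
^ 01001010100101
----------------
  10101000011100
Decimal: 14521 ^ 4773 = 10780



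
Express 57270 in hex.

Using repeated division by 16 (digits 10–15 are A–F):
57270 ÷ 16 = 3579 remainder 6
3579 ÷ 16 = 223 remainder 11 (B)
223 ÷ 16 = 13 remainder 15 (F)
13 ÷ 16 = 0 remainder 13 (D)
Reading remainders bottom to top: DFB6



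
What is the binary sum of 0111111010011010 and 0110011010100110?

Add column by column from the right: bit + bit + carry-in; write the sum mod 2, carry 1 when the sum is 2 or 3.
carry:  1111110101111100
        0111111010011010
+       0110011010100110
------------------------
       01110010101000000
(the carry out of the leftmost column, 0, becomes the leading bit)
Decimal check:
  0111111010011010 = 16384 + 8192 + 4096 + 2048 + 1024 + 512 + 128 + 16 + 8 + 2 = 32410
  0110011010100110 = 16384 + 8192 + 1024 + 512 + 128 + 32 + 4 + 2 = 26278
  32410 + 26278 = 58688, and 01110010101000000 = 32768 + 16384 + 8192 + 1024 + 256 + 64 = 58688 ✓



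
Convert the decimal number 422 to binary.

Using repeated division by 2:
422 ÷ 2 = 211 remainder 0
211 ÷ 2 = 105 remainder 1
105 ÷ 2 = 52 remainder 1
52 ÷ 2 = 26 remainder 0
26 ÷ 2 = 13 remainder 0
13 ÷ 2 = 6 remainder 1
6 ÷ 2 = 3 remainder 0
3 ÷ 2 = 1 remainder 1
1 ÷ 2 = 0 remainder 1
Reading remainders bottom to top: 110100110



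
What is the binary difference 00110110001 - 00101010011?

Method 1 - Direct subtraction (column by column from the right: bit − bit − borrow-in; if negative, add 2 and borrow 1 from the next column):
borrow: 00010111100
        00110110001
-       00101010011
-------------------
        00001011110

Method 2 - Add two's complement:
Two's complement of 00101010011: invert → 11010101100, add 1 → 11010101101
  00110110001
+ 11010101101
-------------
 100001011110  (end carry out of the top bit = 1)
Discarding the end carry: 00001011110
Decimal check:
  00110110001 = 256 + 128 + 32 + 16 + 1 = 433
  00101010011 = 256 + 64 + 16 + 2 + 1 = 339
  433 - 339 = 94, and 00001011110 = 64 + 16 + 8 + 4 + 2 = 94 ✓



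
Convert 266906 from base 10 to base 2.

Using repeated division by 2:
266906 ÷ 2 = 133453 remainder 0
133453 ÷ 2 = 66726 remainder 1
66726 ÷ 2 = 33363 remainder 0
33363 ÷ 2 = 16681 remainder 1
16681 ÷ 2 = 8340 remainder 1
8340 ÷ 2 = 4170 remainder 0
4170 ÷ 2 = 2085 remainder 0
2085 ÷ 2 = 1042 remainder 1
1042 ÷ 2 = 521 remainder 0
521 ÷ 2 = 260 remainder 1
260 ÷ 2 = 130 remainder 0
130 ÷ 2 = 65 remainder 0
65 ÷ 2 = 32 remainder 1
32 ÷ 2 = 16 remainder 0
16 ÷ 2 = 8 remainder 0
8 ÷ 2 = 4 remainder 0
4 ÷ 2 = 2 remainder 0
2 ÷ 2 = 1 remainder 0
1 ÷ 2 = 0 remainder 1
Reading remainders bottom to top: 1000001001010011010



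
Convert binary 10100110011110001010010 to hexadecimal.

Group into 4-bit nibbles from right:
  0101 = 5
  0011 = 3
  0011 = 3
  1100 = C
  0101 = 5
  0010 = 2
Result: 533C52



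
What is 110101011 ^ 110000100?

XOR: 1 when bits differ
  110101011
^ 110000100
-----------
  000101111
Decimal: 427 ^ 388 = 47



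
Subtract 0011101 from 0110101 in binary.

Method 1 - Direct subtraction (column by column from the right: bit − bit − borrow-in; if negative, add 2 and borrow 1 from the next column):
borrow: 0110000
        0110101
-       0011101
---------------
        0011000

Method 2 - Add two's complement:
Two's complement of 0011101: invert → 1100010, add 1 → 1100011
  0110101
+ 1100011
---------
 10011000  (end carry out of the top bit = 1)
Discarding the end carry: 0011000
Decimal check:
  0110101 = 32 + 16 + 4 + 1 = 53
  0011101 = 16 + 8 + 4 + 1 = 29
  53 - 29 = 24, and 0011000 = 16 + 8 = 24 ✓



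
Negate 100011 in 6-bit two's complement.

Original (sign bit 1, negative): 100011
Step 1 - Invert all bits: 011100
Step 2 - Add 1: 011101
Verification: 100011 + 011101 = 1000000; discarding the end carry (carry out of the top bit) leaves the 6-bit value 000000, as required for x + (-x)



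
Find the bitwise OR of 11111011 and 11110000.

OR: 1 when either bit is 1
  11111011
| 11110000
----------
  11111011
Decimal: 251 | 240 = 251



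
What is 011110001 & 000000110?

AND: 1 only when both bits are 1
  011110001
& 000000110
-----------
  000000000
Decimal: 241 & 6 = 0



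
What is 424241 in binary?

Using repeated division by 2:
424241 ÷ 2 = 212120 remainder 1
212120 ÷ 2 = 106060 remainder 0
106060 ÷ 2 = 53030 remainder 0
53030 ÷ 2 = 26515 remainder 0
26515 ÷ 2 = 13257 remainder 1
13257 ÷ 2 = 6628 remainder 1
6628 ÷ 2 = 3314 remainder 0
3314 ÷ 2 = 1657 remainder 0
1657 ÷ 2 = 828 remainder 1
828 ÷ 2 = 414 remainder 0
414 ÷ 2 = 207 remainder 0
207 ÷ 2 = 103 remainder 1
103 ÷ 2 = 51 remainder 1
51 ÷ 2 = 25 remainder 1
25 ÷ 2 = 12 remainder 1
12 ÷ 2 = 6 remainder 0
6 ÷ 2 = 3 remainder 0
3 ÷ 2 = 1 remainder 1
1 ÷ 2 = 0 remainder 1
Reading remainders bottom to top: 1100111100100110001



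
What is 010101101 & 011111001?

AND: 1 only when both bits are 1
  010101101
& 011111001
-----------
  010101001
Decimal: 173 & 249 = 169



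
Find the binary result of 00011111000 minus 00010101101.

Method 1 - Direct subtraction (column by column from the right: bit − bit − borrow-in; if negative, add 2 and borrow 1 from the next column):
borrow: 00000011110
        00011111000
-       00010101101
-------------------
        00001001011

Method 2 - Add two's complement:
Two's complement of 00010101101: invert → 11101010010, add 1 → 11101010011
  00011111000
+ 11101010011
-------------
 100001001011  (end carry out of the top bit = 1)
Discarding the end carry: 00001001011
Decimal check:
  00011111000 = 128 + 64 + 32 + 16 + 8 = 248
  00010101101 = 128 + 32 + 8 + 4 + 1 = 173
  248 - 173 = 75, and 00001001011 = 64 + 8 + 2 + 1 = 75 ✓

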